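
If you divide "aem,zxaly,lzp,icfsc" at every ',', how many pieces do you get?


Input string: 'aem,zxaly,lzp,icfsc'
Delimiter: ','
Split result: 'aem', 'zxaly', 'lzp', 'icfsc'
Number of parts: 4


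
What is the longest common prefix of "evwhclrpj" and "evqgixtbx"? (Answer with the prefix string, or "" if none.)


String 1: 'evwhclrpj'
String 2: 'evqgixtbx'
Compare position by position:
pos 0: 'e' vs 'e' match
pos 1: 'v' vs 'v' match
pos 2: 'w' vs 'q' differ -> stop
Longest common prefix: "ev" (length 2)


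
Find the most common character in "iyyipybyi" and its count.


Input: 'iyyipybyi'
Operation: tally each character
Counts: 'b':1, 'i':3, 'p':1, 'y':4
Maximum: 'y' appears 4 times


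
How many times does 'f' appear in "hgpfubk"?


Input string: 'hgpfubk'
Target character: 'f'
Scan each position: s[3]='f'
Matches found at indices: 3
Total: 1


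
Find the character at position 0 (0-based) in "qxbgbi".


Input string: 'qxbgbi'
Operation: get character at index 0
Index mapping: s[0]='q'
Result: 'q'


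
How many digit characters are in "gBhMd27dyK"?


Input string: 'gBhMd27dyK'
Operation: count digit characters (0-9)
Scan: 'g', 'B', 'h', 'M', 'd', '2'(digit), '7'(digit), 'd', 'y', 'K'
Digits found: 2
Result: 2


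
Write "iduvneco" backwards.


Input string: 'iduvneco'
Operation: reverse character order
Original order: 'i' -> 'd' -> 'u' -> 'v' -> 'n' -> 'e' -> 'c' -> 'o'
Reversed order: 'o' -> 'c' -> 'e' -> 'n' -> 'v' -> 'u' -> 'd' -> 'i'
Result: ocenvudi


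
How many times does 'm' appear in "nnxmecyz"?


Input string: 'nnxmecyz'
Target character: 'm'
Scan each position: s[3]='m'
Matches found at indices: 3
Total: 1


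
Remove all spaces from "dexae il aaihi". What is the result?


Input string: 'dexae il aaihi'
Operation: remove all spaces
Words: 'dexae', 'il', 'aaihi'
Join without spaces: dexaeilaaihi


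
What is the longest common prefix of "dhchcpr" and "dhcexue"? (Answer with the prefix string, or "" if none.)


String 1: 'dhchcpr'
String 2: 'dhcexue'
Compare position by position:
pos 0: 'd' vs 'd' match
pos 1: 'h' vs 'h' match
pos 2: 'c' vs 'c' match
pos 3: 'h' vs 'e' differ -> stop
Longest common prefix: "dhc" (length 3)


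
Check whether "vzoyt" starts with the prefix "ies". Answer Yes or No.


Input string: 'vzoyt'
Prefix to check: 'ies'
First 3 characters of input: 'vzo'
Match: False
Result: No


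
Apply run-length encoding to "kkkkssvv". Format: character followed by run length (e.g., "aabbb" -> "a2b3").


Input: 'kkkkssvv'
Operation: identify consecutive runs
Runs: 'kkkk' -> k4, 'ss' -> s2, 'vv' -> v2
Encoded: k4s2v2


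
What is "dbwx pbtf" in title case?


Input string: 'dbwx pbtf'
Operation: capitalize first letter of each word
Word transformations: 'dbwx'->'Dbwx', 'pbtf'->'Pbtf'
Result: Dbwx Pbtf


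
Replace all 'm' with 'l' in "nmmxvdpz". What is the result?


Input string: 'nmmxvdpz'
Operation: replace 'm' with 'l'
Positions of 'm': 1, 2
After replacement: nllxvdpz


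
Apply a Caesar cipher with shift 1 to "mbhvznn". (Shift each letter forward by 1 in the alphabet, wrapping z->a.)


Input: 'mbhvznn', shift = 1
Operation: for each letter, (position + 1) mod 26
Mapping: 'm'(12+1=13)->'n', 'b'(1+1=2)->'c', 'h'(7+1=8)->'i', 'v'(21+1=22)->'w', 'z'(25+1=26, 26 mod 26=0)->'a', 'n'(13+1=14)->'o', 'n'(13+1=14)->'o'
Result: nciwaoo


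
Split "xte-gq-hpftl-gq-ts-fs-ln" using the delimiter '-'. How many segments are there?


Input string: 'xte-gq-hpftl-gq-ts-fs-ln'
Delimiter: '-'
Split result: 'xte', 'gq', 'hpftl', 'gq', 'ts', 'fs', 'ln'
Number of parts: 7


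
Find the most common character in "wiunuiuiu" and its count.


Input: 'wiunuiuiu'
Operation: tally each character
Counts: 'i':3, 'n':1, 'u':4, 'w':1
Maximum: 'u' appears 4 times


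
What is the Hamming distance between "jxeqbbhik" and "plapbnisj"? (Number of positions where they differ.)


String 1: 'jxeqbbhik'
String 2: 'plapbnisj'
Compare each position: pos 0: 'j'!='p', pos 1: 'x'!='l', pos 2: 'e'!='a', pos 3: 'q'!='p', pos 4: 'b'=='b', pos 5: 'b'!='n', pos 6: 'h'!='i', pos 7: 'i'!='s', pos 8: 'k'!='j'
Differing positions: 8
Hamming distance: 8


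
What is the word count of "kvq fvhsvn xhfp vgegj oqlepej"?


Input string: 'kvq fvhsvn xhfp vgegj oqlepej'
Operation: split by spaces
Words found: 'kvq', 'fvhsvn', 'xhfp', 'vgegj', 'oqlepej'
Word count: 5


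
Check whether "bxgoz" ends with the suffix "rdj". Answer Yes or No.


Input string: 'bxgoz'
Suffix to check: 'rdj'
Last 3 characters of input: 'goz'
Match: False
Result: No


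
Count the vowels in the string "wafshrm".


Input string: 'wafshrm'
Operation: count vowels (a, e, i, o, u)
Scan: s[0]='w', s[1]='a' (vowel), s[2]='f', s[3]='s', s[4]='h', s[5]='r', s[6]='m'
Vowels found: 1
Result: 1


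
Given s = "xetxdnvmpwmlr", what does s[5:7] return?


Input string: 'xetxdnvmpwmlr'
Operation: slice [5:7]
Extract characters: s[5]='n', s[6]='v'
Result: nv


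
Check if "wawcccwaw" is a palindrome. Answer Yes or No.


Input string: 'wawcccwaw'
Reversed: 'wawcccwaw'
Compare pairs: s[0]='w' vs s[8]='w' (match), s[1]='a' vs s[7]='a' (match), s[2]='w' vs s[6]='w' (match), s[3]='c' vs s[5]='c' (match)
Palindrome: Yes


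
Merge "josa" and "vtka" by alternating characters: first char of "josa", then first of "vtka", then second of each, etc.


String 1: 'josa'
String 2: 'vtka'
Operation: alternate characters
Pairs: 'j'+'v', 'o'+'t', 's'+'k', 'a'+'a'
Result: jvotskaa


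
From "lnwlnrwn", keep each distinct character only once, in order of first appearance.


Input: 'lnwlnrwn'
Operation: keep first occurrence of each character
Scan: s[0]='l' new -> keep; s[1]='n' new -> keep; s[2]='w' new -> keep; s[3]='l' seen -> skip; s[4]='n' seen -> skip; s[5]='r' new -> keep; s[6]='w' seen -> skip; s[7]='n' seen -> skip
Result: lnwr


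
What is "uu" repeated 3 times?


Input string: 'uu'
Operation: repeat 3 times
Concatenation: 'uu' + 'uu' + 'uu'
Result: uuuuuu


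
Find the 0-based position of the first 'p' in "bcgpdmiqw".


Input string: 'bcgpdmiqw'
Target: 'p'
Scanning left to right: s[0]='b', s[1]='c', s[2]='g', s[3]='p'
First match at index: 3


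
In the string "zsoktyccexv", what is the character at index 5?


Input string: 'zsoktyccexv'
Operation: get character at index 5
Index mapping: s[0]='z', s[1]='s', s[2]='o', s[3]='k', s[4]='t', s[5]='y'
Result: 'y'


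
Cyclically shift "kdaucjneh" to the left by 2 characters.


Input: 'kdaucjneh', shift = 2
Operation: split at index 2 and swap parts
Front part s[0:2] = 'kd'
Back part s[2:] = 'aucjneh'
Rotated = back + front = 'aucjneh' + 'kd'
Result: aucjnehkd


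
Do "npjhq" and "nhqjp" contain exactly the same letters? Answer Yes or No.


String 1: 'npjhq' -> sorted: 'hjnpq'
String 2: 'nhqjp' -> sorted: 'hjnpq'
Compare sorted forms: 'hjnpq' == 'hjnpq'
Anagram: Yes


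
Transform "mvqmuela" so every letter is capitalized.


Input string: 'mvqmuela'
Operation: convert each letter to uppercase
Mapping: 'm'->'M', 'v'->'V', 'q'->'Q', 'm'->'M', 'u'->'U', 'e'->'E', 'l'->'L', 'a'->'A'
Result: MVQMUELA


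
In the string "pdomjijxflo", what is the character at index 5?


Input string: 'pdomjijxflo'
Operation: get character at index 5
Index mapping: s[0]='p', s[1]='d', s[2]='o', s[3]='m', s[4]='j', s[5]='i'
Result: 'i'


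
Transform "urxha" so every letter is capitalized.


Input string: 'urxha'
Operation: convert each letter to uppercase
Mapping: 'u'->'U', 'r'->'R', 'x'->'X', 'h'->'H', 'a'->'A'
Result: URXHA


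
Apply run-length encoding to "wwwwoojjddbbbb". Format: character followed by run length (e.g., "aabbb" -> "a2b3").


Input: 'wwwwoojjddbbbb'
Operation: identify consecutive runs
Runs: 'wwww' -> w4, 'oo' -> o2, 'jj' -> j2, 'dd' -> d2, 'bbbb' -> b4
Encoded: w4o2j2d2b4


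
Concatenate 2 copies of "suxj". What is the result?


Input string: 'suxj'
Operation: repeat 2 times
Concatenation: 'suxj' + 'suxj'
Result: suxjsuxj


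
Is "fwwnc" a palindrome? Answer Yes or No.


Input string: 'fwwnc'
Reversed: 'cnwwf'
Compare pairs: s[0]='f' vs s[4]='c' (mismatch), s[1]='w' vs s[3]='n' (mismatch)
Palindrome: No


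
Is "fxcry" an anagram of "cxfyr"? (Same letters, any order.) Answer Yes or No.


String 1: 'cxfyr' -> sorted: 'cfrxy'
String 2: 'fxcry' -> sorted: 'cfrxy'
Compare sorted forms: 'cfrxy' == 'cfrxy'
Anagram: Yes


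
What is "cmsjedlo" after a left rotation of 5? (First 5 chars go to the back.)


Input: 'cmsjedlo', shift = 5
Operation: split at index 5 and swap parts
Front part s[0:5] = 'cmsje'
Back part s[5:] = 'dlo'
Rotated = back + front = 'dlo' + 'cmsje'
Result: dlocmsje


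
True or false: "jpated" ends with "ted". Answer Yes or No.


Input string: 'jpated'
Suffix to check: 'ted'
Last 3 characters of input: 'ted'
Match: True
Result: Yes


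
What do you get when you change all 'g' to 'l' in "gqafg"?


Input string: 'gqafg'
Operation: replace 'g' with 'l'
Positions of 'g': 0, 4
After replacement: lqafl


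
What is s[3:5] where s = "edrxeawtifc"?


Input string: 'edrxeawtifc'
Operation: slice [3:5]
Extract characters: s[3]='x', s[4]='e'
Result: xe


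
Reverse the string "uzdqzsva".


Input string: 'uzdqzsva'
Operation: reverse character order
Original order: 'u' -> 'z' -> 'd' -> 'q' -> 'z' -> 's' -> 'v' -> 'a'
Reversed order: 'a' -> 'v' -> 's' -> 'z' -> 'q' -> 'd' -> 'z' -> 'u'
Result: avszqdzu


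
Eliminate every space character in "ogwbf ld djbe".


Input string: 'ogwbf ld djbe'
Operation: remove all spaces
Words: 'ogwbf', 'ld', 'djbe'
Join without spaces: ogwbflddjbe


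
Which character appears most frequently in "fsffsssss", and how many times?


Input: 'fsffsssss'
Operation: tally each character
Counts: 'f':3, 's':6
Maximum: 's' appears 6 times


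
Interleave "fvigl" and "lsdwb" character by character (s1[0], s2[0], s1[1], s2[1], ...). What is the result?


String 1: 'fvigl'
String 2: 'lsdwb'
Operation: alternate characters
Pairs: 'f'+'l', 'v'+'s', 'i'+'d', 'g'+'w', 'l'+'b'
Result: flvsidgwlb


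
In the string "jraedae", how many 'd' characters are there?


Input string: 'jraedae'
Target character: 'd'
Scan each position: s[4]='d'
Matches found at indices: 4
Total: 1


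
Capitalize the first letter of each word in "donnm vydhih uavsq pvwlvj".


Input string: 'donnm vydhih uavsq pvwlvj'
Operation: capitalize first letter of each word
Word transformations: 'donnm'->'Donnm', 'vydhih'->'Vydhih', 'uavsq'->'Uavsq', 'pvwlvj'->'Pvwlvj'
Result: Donnm Vydhih Uavsq Pvwlvj


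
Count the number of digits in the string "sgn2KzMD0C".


Input string: 'sgn2KzMD0C'
Operation: count digit characters (0-9)
Scan: 's', 'g', 'n', '2'(digit), 'K', 'z', 'M', 'D', '0'(digit), 'C'
Digits found: 2
Result: 2


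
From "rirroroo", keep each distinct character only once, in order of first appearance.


Input: 'rirroroo'
Operation: keep first occurrence of each character
Scan: s[0]='r' new -> keep; s[1]='i' new -> keep; s[2]='r' seen -> skip; s[3]='r' seen -> skip; s[4]='o' new -> keep; s[5]='r' seen -> skip; s[6]='o' seen -> skip; s[7]='o' seen -> skip
Result: rio


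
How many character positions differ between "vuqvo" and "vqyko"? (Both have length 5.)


String 1: 'vuqvo'
String 2: 'vqyko'
Compare each position: pos 0: 'v'=='v', pos 1: 'u'!='q', pos 2: 'q'!='y', pos 3: 'v'!='k', pos 4: 'o'=='o'
Differing positions: 3
Hamming distance: 3


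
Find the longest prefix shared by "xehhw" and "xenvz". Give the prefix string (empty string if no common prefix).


String 1: 'xehhw'
String 2: 'xenvz'
Compare position by position:
pos 0: 'x' vs 'x' match
pos 1: 'e' vs 'e' match
pos 2: 'h' vs 'n' differ -> stop
Longest common prefix: "xe" (length 2)


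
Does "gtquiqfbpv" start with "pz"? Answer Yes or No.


Input string: 'gtquiqfbpv'
Prefix to check: 'pz'
First 2 characters of input: 'gt'
Match: False
Result: No


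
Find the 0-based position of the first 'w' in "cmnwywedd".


Input string: 'cmnwywedd'
Target: 'w'
Scanning left to right: s[0]='c', s[1]='m', s[2]='n', s[3]='w'
First match at index: 3


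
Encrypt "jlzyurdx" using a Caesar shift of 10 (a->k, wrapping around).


Input: 'jlzyurdx', shift = 10
Operation: for each letter, (position + 10) mod 26
Mapping: 'j'(9+10=19)->'t', 'l'(11+10=21)->'v', 'z'(25+10=35, 35 mod 26=9)->'j', 'y'(24+10=34, 34 mod 26=8)->'i', 'u'(20+10=30, 30 mod 26=4)->'e', 'r'(17+10=27, 27 mod 26=1)->'b', 'd'(3+10=13)->'n', 'x'(23+10=33, 33 mod 26=7)->'h'
Result: tvjiebnh


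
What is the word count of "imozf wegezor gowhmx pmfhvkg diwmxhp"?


Input string: 'imozf wegezor gowhmx pmfhvkg diwmxhp'
Operation: split by spaces
Words found: 'imozf', 'wegezor', 'gowhmx', 'pmfhvkg', 'diwmxhp'
Word count: 5


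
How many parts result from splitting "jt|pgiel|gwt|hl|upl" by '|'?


Input string: 'jt|pgiel|gwt|hl|upl'
Delimiter: '|'
Split result: 'jt', 'pgiel', 'gwt', 'hl', 'upl'
Number of parts: 5


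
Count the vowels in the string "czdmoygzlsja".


Input string: 'czdmoygzlsja'
Operation: count vowels (a, e, i, o, u)
Scan: s[0]='c', s[1]='z', s[2]='d', s[3]='m', s[4]='o' (vowel), s[5]='y', s[6]='g', s[7]='z', s[8]='l', s[9]='s', s[10]='j', s[11]='a' (vowel)
Vowels found: 2
Result: 2


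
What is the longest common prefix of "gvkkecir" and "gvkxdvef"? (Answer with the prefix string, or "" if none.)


String 1: 'gvkkecir'
String 2: 'gvkxdvef'
Compare position by position:
pos 0: 'g' vs 'g' match
pos 1: 'v' vs 'v' match
pos 2: 'k' vs 'k' match
pos 3: 'k' vs 'x' differ -> stop
Longest common prefix: "gvk" (length 3)


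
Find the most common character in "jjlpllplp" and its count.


Input: 'jjlpllplp'
Operation: tally each character
Counts: 'j':2, 'l':4, 'p':3
Maximum: 'l' appears 4 times


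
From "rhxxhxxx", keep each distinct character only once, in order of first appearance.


Input: 'rhxxhxxx'
Operation: keep first occurrence of each character
Scan: s[0]='r' new -> keep; s[1]='h' new -> keep; s[2]='x' new -> keep; s[3]='x' seen -> skip; s[4]='h' seen -> skip; s[5]='x' seen -> skip; s[6]='x' seen -> skip; s[7]='x' seen -> skip
Result: rhx


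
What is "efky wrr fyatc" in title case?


Input string: 'efky wrr fyatc'
Operation: capitalize first letter of each word
Word transformations: 'efky'->'Efky', 'wrr'->'Wrr', 'fyatc'->'Fyatc'
Result: Efky Wrr Fyatc


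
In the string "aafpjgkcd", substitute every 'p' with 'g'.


Input string: 'aafpjgkcd'
Operation: replace 'p' with 'g'
Positions of 'p': 3
After replacement: aafgjgkcd


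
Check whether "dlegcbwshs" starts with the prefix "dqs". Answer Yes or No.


Input string: 'dlegcbwshs'
Prefix to check: 'dqs'
First 3 characters of input: 'dle'
Match: False
Result: No


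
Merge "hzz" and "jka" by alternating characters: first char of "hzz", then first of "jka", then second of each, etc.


String 1: 'hzz'
String 2: 'jka'
Operation: alternate characters
Pairs: 'h'+'j', 'z'+'k', 'z'+'a'
Result: hjzkza


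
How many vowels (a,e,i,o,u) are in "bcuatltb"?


Input string: 'bcuatltb'
Operation: count vowels (a, e, i, o, u)
Scan: s[0]='b', s[1]='c', s[2]='u' (vowel), s[3]='a' (vowel), s[4]='t', s[5]='l', s[6]='t', s[7]='b'
Vowels found: 2
Result: 2


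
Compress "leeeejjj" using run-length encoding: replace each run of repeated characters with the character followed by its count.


Input: 'leeeejjj'
Operation: identify consecutive runs
Runs: 'l' -> l1, 'eeee' -> e4, 'jjj' -> j3
Encoded: l1e4j3


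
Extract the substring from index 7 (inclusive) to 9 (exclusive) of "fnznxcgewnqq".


Input string: 'fnznxcgewnqq'
Operation: slice [7:9]
Extract characters: s[7]='e', s[8]='w'
Result: ew


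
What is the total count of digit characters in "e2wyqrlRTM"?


Input string: 'e2wyqrlRTM'
Operation: count digit characters (0-9)
Scan: 'e', '2'(digit), 'w', 'y', 'q', 'r', 'l', 'R', 'T', 'M'
Digits found: 1
Result: 1


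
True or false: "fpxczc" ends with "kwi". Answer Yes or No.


Input string: 'fpxczc'
Suffix to check: 'kwi'
Last 3 characters of input: 'czc'
Match: False
Result: No


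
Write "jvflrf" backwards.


Input string: 'jvflrf'
Operation: reverse character order
Original order: 'j' -> 'v' -> 'f' -> 'l' -> 'r' -> 'f'
Reversed order: 'f' -> 'r' -> 'l' -> 'f' -> 'v' -> 'j'
Result: frlfvj


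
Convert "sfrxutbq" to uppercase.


Input string: 'sfrxutbq'
Operation: convert each letter to uppercase
Mapping: 's'->'S', 'f'->'F', 'r'->'R', 'x'->'X', 'u'->'U', 't'->'T', 'b'->'B', 'q'->'Q'
Result: SFRXUTBQ


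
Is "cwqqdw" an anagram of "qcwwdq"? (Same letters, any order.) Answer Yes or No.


String 1: 'qcwwdq' -> sorted: 'cdqqww'
String 2: 'cwqqdw' -> sorted: 'cdqqww'
Compare sorted forms: 'cdqqww' == 'cdqqww'
Anagram: Yes


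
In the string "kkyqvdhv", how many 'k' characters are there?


Input string: 'kkyqvdhv'
Target character: 'k'
Scan each position: s[0]='k', s[1]='k'
Matches found at indices: 0, 1
Total: 2


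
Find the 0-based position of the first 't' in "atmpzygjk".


Input string: 'atmpzygjk'
Target: 't'
Scanning left to right: s[0]='a', s[1]='t'
First match at index: 1


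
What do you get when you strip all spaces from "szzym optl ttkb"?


Input string: 'szzym optl ttkb'
Operation: remove all spaces
Words: 'szzym', 'optl', 'ttkb'
Join without spaces: szzymoptlttkb


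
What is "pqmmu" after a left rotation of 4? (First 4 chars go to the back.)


Input: 'pqmmu', shift = 4
Operation: split at index 4 and swap parts
Front part s[0:4] = 'pqmm'
Back part s[4:] = 'u'
Rotated = back + front = 'u' + 'pqmm'
Result: upqmm


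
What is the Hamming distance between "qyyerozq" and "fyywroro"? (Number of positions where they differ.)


String 1: 'qyyerozq'
String 2: 'fyywroro'
Compare each position: pos 0: 'q'!='f', pos 1: 'y'=='y', pos 2: 'y'=='y', pos 3: 'e'!='w', pos 4: 'r'=='r', pos 5: 'o'=='o', pos 6: 'z'!='r', pos 7: 'q'!='o'
Differing positions: 4
Hamming distance: 4


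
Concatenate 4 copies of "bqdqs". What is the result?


Input string: 'bqdqs'
Operation: repeat 4 times
Concatenation: 'bqdqs' + 'bqdqs' + 'bqdqs' + 'bqdqs'
Result: bqdqsbqdqsbqdqsbqdqs


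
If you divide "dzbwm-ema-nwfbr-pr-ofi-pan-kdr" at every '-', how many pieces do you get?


Input string: 'dzbwm-ema-nwfbr-pr-ofi-pan-kdr'
Delimiter: '-'
Split result: 'dzbwm', 'ema', 'nwfbr', 'pr', 'ofi', 'pan', 'kdr'
Number of parts: 7


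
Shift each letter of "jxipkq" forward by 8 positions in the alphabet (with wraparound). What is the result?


Input: 'jxipkq', shift = 8
Operation: for each letter, (position + 8) mod 26
Mapping: 'j'(9+8=17)->'r', 'x'(23+8=31, 31 mod 26=5)->'f', 'i'(8+8=16)->'q', 'p'(15+8=23)->'x', 'k'(10+8=18)->'s', 'q'(16+8=24)->'y'
Result: rfqxsy


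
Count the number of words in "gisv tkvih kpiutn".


Input string: 'gisv tkvih kpiutn'
Operation: split by spaces
Words found: 'gisv', 'tkvih', 'kpiutn'
Word count: 3


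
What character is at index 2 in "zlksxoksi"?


Input string: 'zlksxoksi'
Operation: get character at index 2
Index mapping: s[0]='z', s[1]='l', s[2]='k'
Result: 'k'


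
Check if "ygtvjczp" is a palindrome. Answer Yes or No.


Input string: 'ygtvjczp'
Reversed: 'pzcjvtgy'
Compare pairs: s[0]='y' vs s[7]='p' (mismatch), s[1]='g' vs s[6]='z' (mismatch), s[2]='t' vs s[5]='c' (mismatch), s[3]='v' vs s[4]='j' (mismatch)
Palindrome: No


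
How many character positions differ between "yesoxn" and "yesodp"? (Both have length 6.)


String 1: 'yesoxn'
String 2: 'yesodp'
Compare each position: pos 0: 'y'=='y', pos 1: 'e'=='e', pos 2: 's'=='s', pos 3: 'o'=='o', pos 4: 'x'!='d', pos 5: 'n'!='p'
Differing positions: 2
Hamming distance: 2


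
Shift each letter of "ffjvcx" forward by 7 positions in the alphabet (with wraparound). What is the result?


Input: 'ffjvcx', shift = 7
Operation: for each letter, (position + 7) mod 26
Mapping: 'f'(5+7=12)->'m', 'f'(5+7=12)->'m', 'j'(9+7=16)->'q', 'v'(21+7=28, 28 mod 26=2)->'c', 'c'(2+7=9)->'j', 'x'(23+7=30, 30 mod 26=4)->'e'
Result: mmqcje


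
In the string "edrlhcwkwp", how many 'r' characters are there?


Input string: 'edrlhcwkwp'
Target character: 'r'
Scan each position: s[2]='r'
Matches found at indices: 2
Total: 1


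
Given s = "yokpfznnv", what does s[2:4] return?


Input string: 'yokpfznnv'
Operation: slice [2:4]
Extract characters: s[2]='k', s[3]='p'
Result: kp


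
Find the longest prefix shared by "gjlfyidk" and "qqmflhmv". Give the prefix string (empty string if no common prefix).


String 1: 'gjlfyidk'
String 2: 'qqmflhmv'
Compare position by position:
pos 0: 'g' vs 'q' differ -> stop
Longest common prefix: "" (length 0)


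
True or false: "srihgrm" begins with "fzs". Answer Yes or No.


Input string: 'srihgrm'
Prefix to check: 'fzs'
First 3 characters of input: 'sri'
Match: False
Result: No


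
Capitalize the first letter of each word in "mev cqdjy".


Input string: 'mev cqdjy'
Operation: capitalize first letter of each word
Word transformations: 'mev'->'Mev', 'cqdjy'->'Cqdjy'
Result: Mev Cqdjy


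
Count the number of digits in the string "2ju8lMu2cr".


Input string: '2ju8lMu2cr'
Operation: count digit characters (0-9)
Scan: '2'(digit), 'j', 'u', '8'(digit), 'l', 'M', 'u', '2'(digit), 'c', 'r'
Digits found: 3
Result: 3


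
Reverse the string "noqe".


Input string: 'noqe'
Operation: reverse character order
Original order: 'n' -> 'o' -> 'q' -> 'e'
Reversed order: 'e' -> 'q' -> 'o' -> 'n'
Result: eqon


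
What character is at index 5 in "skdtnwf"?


Input string: 'skdtnwf'
Operation: get character at index 5
Index mapping: s[0]='s', s[1]='k', s[2]='d', s[3]='t', s[4]='n', s[5]='w'
Result: 'w'


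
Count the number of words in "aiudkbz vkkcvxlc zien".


Input string: 'aiudkbz vkkcvxlc zien'
Operation: split by spaces
Words found: 'aiudkbz', 'vkkcvxlc', 'zien'
Word count: 3


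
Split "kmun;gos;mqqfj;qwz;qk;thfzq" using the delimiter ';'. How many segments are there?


Input string: 'kmun;gos;mqqfj;qwz;qk;thfzq'
Delimiter: ';'
Split result: 'kmun', 'gos', 'mqqfj', 'qwz', 'qk', 'thfzq'
Number of parts: 6


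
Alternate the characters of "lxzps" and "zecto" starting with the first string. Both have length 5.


String 1: 'lxzps'
String 2: 'zecto'
Operation: alternate characters
Pairs: 'l'+'z', 'x'+'e', 'z'+'c', 'p'+'t', 's'+'o'
Result: lzxezcptso


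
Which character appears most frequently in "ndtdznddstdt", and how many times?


Input: 'ndtdznddstdt'
Operation: tally each character
Counts: 'd':5, 'n':2, 's':1, 't':3, 'z':1
Maximum: 'd' appears 5 times


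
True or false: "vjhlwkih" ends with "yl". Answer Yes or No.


Input string: 'vjhlwkih'
Suffix to check: 'yl'
Last 2 characters of input: 'ih'
Match: False
Result: No


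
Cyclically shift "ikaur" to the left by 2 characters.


Input: 'ikaur', shift = 2
Operation: split at index 2 and swap parts
Front part s[0:2] = 'ik'
Back part s[2:] = 'aur'
Rotated = back + front = 'aur' + 'ik'
Result: aurik


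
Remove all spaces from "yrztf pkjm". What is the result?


Input string: 'yrztf pkjm'
Operation: remove all spaces
Words: 'yrztf', 'pkjm'
Join without spaces: yrztfpkjm


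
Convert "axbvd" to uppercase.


Input string: 'axbvd'
Operation: convert each letter to uppercase
Mapping: 'a'->'A', 'x'->'X', 'b'->'B', 'v'->'V', 'd'->'D'
Result: AXBVD


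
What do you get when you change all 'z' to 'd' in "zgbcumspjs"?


Input string: 'zgbcumspjs'
Operation: replace 'z' with 'd'
Positions of 'z': 0
After replacement: dgbcumspjs


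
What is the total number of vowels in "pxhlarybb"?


Input string: 'pxhlarybb'
Operation: count vowels (a, e, i, o, u)
Scan: s[0]='p', s[1]='x', s[2]='h', s[3]='l', s[4]='a' (vowel), s[5]='r', s[6]='y', s[7]='b', s[8]='b'
Vowels found: 1
Result: 1


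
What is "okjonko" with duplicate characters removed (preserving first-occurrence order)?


Input: 'okjonko'
Operation: keep first occurrence of each character
Scan: s[0]='o' new -> keep; s[1]='k' new -> keep; s[2]='j' new -> keep; s[3]='o' seen -> skip; s[4]='n' new -> keep; s[5]='k' seen -> skip; s[6]='o' seen -> skip
Result: okjn


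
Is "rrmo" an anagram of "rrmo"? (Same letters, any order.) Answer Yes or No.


String 1: 'rrmo' -> sorted: 'morr'
String 2: 'rrmo' -> sorted: 'morr'
Compare sorted forms: 'morr' == 'morr'
Anagram: Yes


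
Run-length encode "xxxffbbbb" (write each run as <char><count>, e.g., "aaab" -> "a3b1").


Input: 'xxxffbbbb'
Operation: identify consecutive runs
Runs: 'xxx' -> x3, 'ff' -> f2, 'bbbb' -> b4
Encoded: x3f2b4


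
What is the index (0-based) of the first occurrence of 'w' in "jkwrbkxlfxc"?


Input string: 'jkwrbkxlfxc'
Target: 'w'
Scanning left to right: s[0]='j', s[1]='k', s[2]='w'
First match at index: 2


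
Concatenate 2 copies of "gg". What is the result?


Input string: 'gg'
Operation: repeat 2 times
Concatenation: 'gg' + 'gg'
Result: gggg


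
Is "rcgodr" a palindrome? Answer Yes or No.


Input string: 'rcgodr'
Reversed: 'rdogcr'
Compare pairs: s[0]='r' vs s[5]='r' (match), s[1]='c' vs s[4]='d' (mismatch), s[2]='g' vs s[3]='o' (mismatch)
Palindrome: No


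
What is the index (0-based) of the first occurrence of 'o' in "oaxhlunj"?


Input string: 'oaxhlunj'
Target: 'o'
Scanning left to right: s[0]='o'
First match at index: 0


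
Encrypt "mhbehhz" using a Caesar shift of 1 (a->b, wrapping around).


Input: 'mhbehhz', shift = 1
Operation: for each letter, (position + 1) mod 26
Mapping: 'm'(12+1=13)->'n', 'h'(7+1=8)->'i', 'b'(1+1=2)->'c', 'e'(4+1=5)->'f', 'h'(7+1=8)->'i', 'h'(7+1=8)->'i', 'z'(25+1=26, 26 mod 26=0)->'a'
Result: nicfiia


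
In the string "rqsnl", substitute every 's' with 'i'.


Input string: 'rqsnl'
Operation: replace 's' with 'i'
Positions of 's': 2
After replacement: rqinl


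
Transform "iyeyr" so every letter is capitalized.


Input string: 'iyeyr'
Operation: convert each letter to uppercase
Mapping: 'i'->'I', 'y'->'Y', 'e'->'E', 'y'->'Y', 'r'->'R'
Result: IYEYR


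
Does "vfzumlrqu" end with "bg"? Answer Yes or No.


Input string: 'vfzumlrqu'
Suffix to check: 'bg'
Last 2 characters of input: 'qu'
Match: False
Result: No


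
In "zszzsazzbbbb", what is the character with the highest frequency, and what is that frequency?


Input: 'zszzsazzbbbb'
Operation: tally each character
Counts: 'a':1, 'b':4, 's':2, 'z':5
Maximum: 'z' appears 5 times


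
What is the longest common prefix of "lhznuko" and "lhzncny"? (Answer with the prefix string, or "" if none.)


String 1: 'lhznuko'
String 2: 'lhzncny'
Compare position by position:
pos 0: 'l' vs 'l' match
pos 1: 'h' vs 'h' match
pos 2: 'z' vs 'z' match
pos 3: 'n' vs 'n' match
pos 4: 'u' vs 'c' differ -> stop
Longest common prefix: "lhzn" (length 4)


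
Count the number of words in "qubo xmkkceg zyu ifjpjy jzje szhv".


Input string: 'qubo xmkkceg zyu ifjpjy jzje szhv'
Operation: split by spaces
Words found: 'qubo', 'xmkkceg', 'zyu', 'ifjpjy', 'jzje', 'szhv'
Word count: 6


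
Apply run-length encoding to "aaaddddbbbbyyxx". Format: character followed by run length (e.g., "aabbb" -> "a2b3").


Input: 'aaaddddbbbbyyxx'
Operation: identify consecutive runs
Runs: 'aaa' -> a3, 'dddd' -> d4, 'bbbb' -> b4, 'yy' -> y2, 'xx' -> x2
Encoded: a3d4b4y2x2


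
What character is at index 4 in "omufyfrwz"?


Input string: 'omufyfrwz'
Operation: get character at index 4
Index mapping: s[0]='o', s[1]='m', s[2]='u', s[3]='f', s[4]='y'
Result: 'y'


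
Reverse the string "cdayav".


Input string: 'cdayav'
Operation: reverse character order
Original order: 'c' -> 'd' -> 'a' -> 'y' -> 'a' -> 'v'
Reversed order: 'v' -> 'a' -> 'y' -> 'a' -> 'd' -> 'c'
Result: vayadc


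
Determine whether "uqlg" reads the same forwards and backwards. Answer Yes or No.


Input string: 'uqlg'
Reversed: 'glqu'
Compare pairs: s[0]='u' vs s[3]='g' (mismatch), s[1]='q' vs s[2]='l' (mismatch)
Palindrome: No


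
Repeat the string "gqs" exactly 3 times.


Input string: 'gqs'
Operation: repeat 3 times
Concatenation: 'gqs' + 'gqs' + 'gqs'
Result: gqsgqsgqs


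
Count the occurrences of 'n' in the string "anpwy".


Input string: 'anpwy'
Target character: 'n'
Scan each position: s[1]='n'
Matches found at indices: 1
Total: 1


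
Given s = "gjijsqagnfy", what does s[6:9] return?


Input string: 'gjijsqagnfy'
Operation: slice [6:9]
Extract characters: s[6]='a', s[7]='g', s[8]='n'
Result: agn


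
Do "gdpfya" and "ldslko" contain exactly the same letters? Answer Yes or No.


String 1: 'gdpfya' -> sorted: 'adfgpy'
String 2: 'ldslko' -> sorted: 'dkllos'
Compare sorted forms: 'adfgpy' != 'dkllos'
Anagram: No


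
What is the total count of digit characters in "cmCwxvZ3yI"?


Input string: 'cmCwxvZ3yI'
Operation: count digit characters (0-9)
Scan: 'c', 'm', 'C', 'w', 'x', 'v', 'Z', '3'(digit), 'y', 'I'
Digits found: 1
Result: 1


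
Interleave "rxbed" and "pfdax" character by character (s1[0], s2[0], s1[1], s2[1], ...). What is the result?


String 1: 'rxbed'
String 2: 'pfdax'
Operation: alternate characters
Pairs: 'r'+'p', 'x'+'f', 'b'+'d', 'e'+'a', 'd'+'x'
Result: rpxfbdeadx


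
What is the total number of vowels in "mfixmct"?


Input string: 'mfixmct'
Operation: count vowels (a, e, i, o, u)
Scan: s[0]='m', s[1]='f', s[2]='i' (vowel), s[3]='x', s[4]='m', s[5]='c', s[6]='t'
Vowels found: 1
Result: 1


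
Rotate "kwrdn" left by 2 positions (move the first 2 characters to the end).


Input: 'kwrdn', shift = 2
Operation: split at index 2 and swap parts
Front part s[0:2] = 'kw'
Back part s[2:] = 'rdn'
Rotated = back + front = 'rdn' + 'kw'
Result: rdnkw


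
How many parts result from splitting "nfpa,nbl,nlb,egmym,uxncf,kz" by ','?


Input string: 'nfpa,nbl,nlb,egmym,uxncf,kz'
Delimiter: ','
Split result: 'nfpa', 'nbl', 'nlb', 'egmym', 'uxncf', 'kz'
Number of parts: 6


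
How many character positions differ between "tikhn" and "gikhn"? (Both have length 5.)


String 1: 'tikhn'
String 2: 'gikhn'
Compare each position: pos 0: 't'!='g', pos 1: 'i'=='i', pos 2: 'k'=='k', pos 3: 'h'=='h', pos 4: 'n'=='n'
Differing positions: 1
Hamming distance: 1


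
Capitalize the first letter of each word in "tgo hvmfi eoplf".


Input string: 'tgo hvmfi eoplf'
Operation: capitalize first letter of each word
Word transformations: 'tgo'->'Tgo', 'hvmfi'->'Hvmfi', 'eoplf'->'Eoplf'
Result: Tgo Hvmfi Eoplf


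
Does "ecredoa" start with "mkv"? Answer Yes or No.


Input string: 'ecredoa'
Prefix to check: 'mkv'
First 3 characters of input: 'ecr'
Match: False
Result: No


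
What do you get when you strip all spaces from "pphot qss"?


Input string: 'pphot qss'
Operation: remove all spaces
Words: 'pphot', 'qss'
Join without spaces: pphotqss


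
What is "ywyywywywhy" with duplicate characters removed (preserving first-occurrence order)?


Input: 'ywyywywywhy'
Operation: keep first occurrence of each character
Scan: s[0]='y' new -> keep; s[1]='w' new -> keep; s[2]='y' seen -> skip; s[3]='y' seen -> skip; s[4]='w' seen -> skip; s[5]='y' seen -> skip; s[6]='w' seen -> skip; s[7]='y' seen -> skip; s[8]='w' seen -> skip; s[9]='h' new -> keep; s[10]='y' seen -> skip
Result: ywh


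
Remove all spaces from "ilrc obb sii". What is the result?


Input string: 'ilrc obb sii'
Operation: remove all spaces
Words: 'ilrc', 'obb', 'sii'
Join without spaces: ilrcobbsii


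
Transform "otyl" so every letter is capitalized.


Input string: 'otyl'
Operation: convert each letter to uppercase
Mapping: 'o'->'O', 't'->'T', 'y'->'Y', 'l'->'L'
Result: OTYL


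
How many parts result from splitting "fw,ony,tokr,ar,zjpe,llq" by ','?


Input string: 'fw,ony,tokr,ar,zjpe,llq'
Delimiter: ','
Split result: 'fw', 'ony', 'tokr', 'ar', 'zjpe', 'llq'
Number of parts: 6


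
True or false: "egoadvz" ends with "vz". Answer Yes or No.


Input string: 'egoadvz'
Suffix to check: 'vz'
Last 2 characters of input: 'vz'
Match: True
Result: Yes


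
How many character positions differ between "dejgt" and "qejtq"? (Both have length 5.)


String 1: 'dejgt'
String 2: 'qejtq'
Compare each position: pos 0: 'd'!='q', pos 1: 'e'=='e', pos 2: 'j'=='j', pos 3: 'g'!='t', pos 4: 't'!='q'
Differing positions: 3
Hamming distance: 3


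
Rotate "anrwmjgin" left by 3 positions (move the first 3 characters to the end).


Input: 'anrwmjgin', shift = 3
Operation: split at index 3 and swap parts
Front part s[0:3] = 'anr'
Back part s[3:] = 'wmjgin'
Rotated = back + front = 'wmjgin' + 'anr'
Result: wmjginanr


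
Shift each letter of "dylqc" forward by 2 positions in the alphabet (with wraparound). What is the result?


Input: 'dylqc', shift = 2
Operation: for each letter, (position + 2) mod 26
Mapping: 'd'(3+2=5)->'f', 'y'(24+2=26, 26 mod 26=0)->'a', 'l'(11+2=13)->'n', 'q'(16+2=18)->'s', 'c'(2+2=4)->'e'
Result: fanse


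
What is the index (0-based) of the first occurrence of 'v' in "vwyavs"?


Input string: 'vwyavs'
Target: 'v'
Scanning left to right: s[0]='v'
First match at index: 0


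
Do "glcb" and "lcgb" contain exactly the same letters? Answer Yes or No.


String 1: 'glcb' -> sorted: 'bcgl'
String 2: 'lcgb' -> sorted: 'bcgl'
Compare sorted forms: 'bcgl' == 'bcgl'
Anagram: Yes


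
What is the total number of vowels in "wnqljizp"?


Input string: 'wnqljizp'
Operation: count vowels (a, e, i, o, u)
Scan: s[0]='w', s[1]='n', s[2]='q', s[3]='l', s[4]='j', s[5]='i' (vowel), s[6]='z', s[7]='p'
Vowels found: 1
Result: 1


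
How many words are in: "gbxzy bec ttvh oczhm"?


Input string: 'gbxzy bec ttvh oczhm'
Operation: split by spaces
Words found: 'gbxzy', 'bec', 'ttvh', 'oczhm'
Word count: 4


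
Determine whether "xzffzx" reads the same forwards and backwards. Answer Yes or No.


Input string: 'xzffzx'
Reversed: 'xzffzx'
Compare pairs: s[0]='x' vs s[5]='x' (match), s[1]='z' vs s[4]='z' (match), s[2]='f' vs s[3]='f' (match)
Palindrome: Yes


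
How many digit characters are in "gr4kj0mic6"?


Input string: 'gr4kj0mic6'
Operation: count digit characters (0-9)
Scan: 'g', 'r', '4'(digit), 'k', 'j', '0'(digit), 'm', 'i', 'c', '6'(digit)
Digits found: 3
Result: 3


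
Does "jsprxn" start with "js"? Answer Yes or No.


Input string: 'jsprxn'
Prefix to check: 'js'
First 2 characters of input: 'js'
Match: True
Result: Yes


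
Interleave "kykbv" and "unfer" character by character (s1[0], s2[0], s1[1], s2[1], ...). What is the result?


String 1: 'kykbv'
String 2: 'unfer'
Operation: alternate characters
Pairs: 'k'+'u', 'y'+'n', 'k'+'f', 'b'+'e', 'v'+'r'
Result: kuynkfbevr


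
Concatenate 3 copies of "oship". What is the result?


Input string: 'oship'
Operation: repeat 3 times
Concatenation: 'oship' + 'oship' + 'oship'
Result: oshiposhipoship


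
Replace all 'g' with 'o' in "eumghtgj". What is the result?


Input string: 'eumghtgj'
Operation: replace 'g' with 'o'
Positions of 'g': 3, 6
After replacement: eumohtoj


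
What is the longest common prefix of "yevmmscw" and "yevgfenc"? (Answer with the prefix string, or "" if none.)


String 1: 'yevmmscw'
String 2: 'yevgfenc'
Compare position by position:
pos 0: 'y' vs 'y' match
pos 1: 'e' vs 'e' match
pos 2: 'v' vs 'v' match
pos 3: 'm' vs 'g' differ -> stop
Longest common prefix: "yev" (length 3)


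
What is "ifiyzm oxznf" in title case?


Input string: 'ifiyzm oxznf'
Operation: capitalize first letter of each word
Word transformations: 'ifiyzm'->'Ifiyzm', 'oxznf'->'Oxznf'
Result: Ifiyzm Oxznf


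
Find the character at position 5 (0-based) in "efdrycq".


Input string: 'efdrycq'
Operation: get character at index 5
Index mapping: s[0]='e', s[1]='f', s[2]='d', s[3]='r', s[4]='y', s[5]='c'
Result: 'c'


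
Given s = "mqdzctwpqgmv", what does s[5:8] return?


Input string: 'mqdzctwpqgmv'
Operation: slice [5:8]
Extract characters: s[5]='t', s[6]='w', s[7]='p'
Result: twp


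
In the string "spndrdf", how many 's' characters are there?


Input string: 'spndrdf'
Target character: 's'
Scan each position: s[0]='s'
Matches found at indices: 0
Total: 1


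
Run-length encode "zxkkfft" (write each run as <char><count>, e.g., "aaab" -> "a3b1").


Input: 'zxkkfft'
Operation: identify consecutive runs
Runs: 'z' -> z1, 'x' -> x1, 'kk' -> k2, 'ff' -> f2, 't' -> t1
Encoded: z1x1k2f2t1


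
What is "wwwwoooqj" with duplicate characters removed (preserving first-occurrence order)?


Input: 'wwwwoooqj'
Operation: keep first occurrence of each character
Scan: s[0]='w' new -> keep; s[1]='w' seen -> skip; s[2]='w' seen -> skip; s[3]='w' seen -> skip; s[4]='o' new -> keep; s[5]='o' seen -> skip; s[6]='o' seen -> skip; s[7]='q' new -> keep; s[8]='j' new -> keep
Result: woqj


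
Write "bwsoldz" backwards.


Input string: 'bwsoldz'
Operation: reverse character order
Original order: 'b' -> 'w' -> 's' -> 'o' -> 'l' -> 'd' -> 'z'
Reversed order: 'z' -> 'd' -> 'l' -> 'o' -> 's' -> 'w' -> 'b'
Result: zdloswb


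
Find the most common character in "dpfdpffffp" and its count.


Input: 'dpfdpffffp'
Operation: tally each character
Counts: 'd':2, 'f':5, 'p':3
Maximum: 'f' appears 5 times


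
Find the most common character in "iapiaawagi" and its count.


Input: 'iapiaawagi'
Operation: tally each character
Counts: 'a':4, 'g':1, 'i':3, 'p':1, 'w':1
Maximum: 'a' appears 4 times


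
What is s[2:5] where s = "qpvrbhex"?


Input string: 'qpvrbhex'
Operation: slice [2:5]
Extract characters: s[2]='v', s[3]='r', s[4]='b'
Result: vrb


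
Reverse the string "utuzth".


Input string: 'utuzth'
Operation: reverse character order
Original order: 'u' -> 't' -> 'u' -> 'z' -> 't' -> 'h'
Reversed order: 'h' -> 't' -> 'z' -> 'u' -> 't' -> 'u'
Result: htzutu


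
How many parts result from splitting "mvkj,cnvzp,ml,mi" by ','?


Input string: 'mvkj,cnvzp,ml,mi'
Delimiter: ','
Split result: 'mvkj', 'cnvzp', 'ml', 'mi'
Number of parts: 4


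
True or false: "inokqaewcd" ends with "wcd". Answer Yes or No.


Input string: 'inokqaewcd'
Suffix to check: 'wcd'
Last 3 characters of input: 'wcd'
Match: True
Result: Yes


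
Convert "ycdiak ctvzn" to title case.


Input string: 'ycdiak ctvzn'
Operation: capitalize first letter of each word
Word transformations: 'ycdiak'->'Ycdiak', 'ctvzn'->'Ctvzn'
Result: Ycdiak Ctvzn


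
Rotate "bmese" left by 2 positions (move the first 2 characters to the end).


Input: 'bmese', shift = 2
Operation: split at index 2 and swap parts
Front part s[0:2] = 'bm'
Back part s[2:] = 'ese'
Rotated = back + front = 'ese' + 'bm'
Result: esebm


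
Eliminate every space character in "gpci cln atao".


Input string: 'gpci cln atao'
Operation: remove all spaces
Words: 'gpci', 'cln', 'atao'
Join without spaces: gpciclnatao


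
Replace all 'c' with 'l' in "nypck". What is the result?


Input string: 'nypck'
Operation: replace 'c' with 'l'
Positions of 'c': 3
After replacement: nyplk


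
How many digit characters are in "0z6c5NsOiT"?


Input string: '0z6c5NsOiT'
Operation: count digit characters (0-9)
Scan: '0'(digit), 'z', '6'(digit), 'c', '5'(digit), 'N', 's', 'O', 'i', 'T'
Digits found: 3
Result: 3


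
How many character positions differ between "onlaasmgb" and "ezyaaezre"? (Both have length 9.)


String 1: 'onlaasmgb'
String 2: 'ezyaaezre'
Compare each position: pos 0: 'o'!='e', pos 1: 'n'!='z', pos 2: 'l'!='y', pos 3: 'a'=='a', pos 4: 'a'=='a', pos 5: 's'!='e', pos 6: 'm'!='z', pos 7: 'g'!='r', pos 8: 'b'!='e'
Differing positions: 7
Hamming distance: 7


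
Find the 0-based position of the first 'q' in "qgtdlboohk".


Input string: 'qgtdlboohk'
Target: 'q'
Scanning left to right: s[0]='q'
First match at index: 0
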